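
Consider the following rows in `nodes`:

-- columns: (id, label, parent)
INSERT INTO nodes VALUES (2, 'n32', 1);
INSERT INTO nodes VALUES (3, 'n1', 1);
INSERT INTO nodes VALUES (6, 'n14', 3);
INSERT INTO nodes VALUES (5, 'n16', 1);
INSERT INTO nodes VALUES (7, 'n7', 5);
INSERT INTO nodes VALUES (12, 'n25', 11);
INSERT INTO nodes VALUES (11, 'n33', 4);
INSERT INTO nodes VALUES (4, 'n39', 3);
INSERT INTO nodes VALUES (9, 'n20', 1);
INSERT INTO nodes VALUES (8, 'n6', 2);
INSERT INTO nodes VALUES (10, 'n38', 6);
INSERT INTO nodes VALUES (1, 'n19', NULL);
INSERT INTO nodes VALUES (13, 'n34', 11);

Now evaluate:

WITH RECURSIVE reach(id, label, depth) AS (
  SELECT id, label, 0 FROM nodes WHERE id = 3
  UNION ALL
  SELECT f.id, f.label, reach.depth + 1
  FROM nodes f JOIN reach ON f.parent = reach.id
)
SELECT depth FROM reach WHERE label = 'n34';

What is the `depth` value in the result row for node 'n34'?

3

Base: id=3 (n1) at depth 0.
Iteration 1: rows with parent in {3} -> n39 (id 4, depth 1), n14 (id 6, depth 1).
Iteration 2: rows with parent in {4,6} -> n38 (id 10, depth 2), n33 (id 11, depth 2).
Iteration 3: rows with parent in {10,11} -> n25 (id 12, depth 3), n34 (id 13, depth 3).
Iteration 4: no rows with parent in {12,13}; recursion stops.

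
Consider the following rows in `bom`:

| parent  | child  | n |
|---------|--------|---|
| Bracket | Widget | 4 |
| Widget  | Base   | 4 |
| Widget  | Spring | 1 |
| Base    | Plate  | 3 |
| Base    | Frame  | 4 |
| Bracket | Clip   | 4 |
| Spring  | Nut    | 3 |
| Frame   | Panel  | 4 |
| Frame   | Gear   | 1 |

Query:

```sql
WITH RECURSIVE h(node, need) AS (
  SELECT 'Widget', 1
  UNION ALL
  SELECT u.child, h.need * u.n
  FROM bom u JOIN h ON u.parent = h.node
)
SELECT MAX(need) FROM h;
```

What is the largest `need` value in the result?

64

Base: (Widget, need=1).
Iteration 1: components of {Widget} -> Base = 1*4 = 4, Spring = 1*1 = 1.
Iteration 2: components of {Base,Spring} -> Frame = 4*4 = 16, Nut = 1*3 = 3, Plate = 4*3 = 12.
Iteration 3: components of {Frame,Nut,Plate} -> Gear = 16*1 = 16, Panel = 16*4 = 64.
Iteration 4: no further components; recursion stops.
need values: 1, 4, 1, 12, 16, 3, 64, 16; the maximum is 64.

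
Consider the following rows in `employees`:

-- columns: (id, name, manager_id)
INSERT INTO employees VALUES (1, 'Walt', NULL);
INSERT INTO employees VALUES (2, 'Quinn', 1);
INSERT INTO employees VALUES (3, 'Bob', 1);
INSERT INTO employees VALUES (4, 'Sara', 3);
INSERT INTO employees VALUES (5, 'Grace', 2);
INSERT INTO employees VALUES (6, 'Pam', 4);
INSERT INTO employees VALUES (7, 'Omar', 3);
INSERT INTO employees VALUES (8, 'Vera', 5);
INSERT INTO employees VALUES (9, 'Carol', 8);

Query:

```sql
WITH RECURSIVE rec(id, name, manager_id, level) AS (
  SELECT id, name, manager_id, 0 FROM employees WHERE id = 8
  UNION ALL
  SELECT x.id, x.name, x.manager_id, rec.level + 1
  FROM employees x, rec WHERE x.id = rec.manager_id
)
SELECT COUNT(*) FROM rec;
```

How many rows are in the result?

4

Base: id=8 (Vera), manager_id=5, level 0.
Iteration 1: join on id=5 -> Grace (id 5, manager_id=2, level 1).
Iteration 2: join on id=2 -> Quinn (id 2, manager_id=1, level 2).
Iteration 3: join on id=1 -> Walt (id 1, manager_id=NULL, level 3).
Iteration 4: manager_id is NULL; no match; recursion stops.
Total rows emitted: 4.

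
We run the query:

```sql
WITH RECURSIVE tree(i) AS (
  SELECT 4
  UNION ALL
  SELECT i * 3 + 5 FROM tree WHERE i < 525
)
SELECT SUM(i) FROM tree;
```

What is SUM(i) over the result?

Base: i=4.
Iteration 1: 4 < 525 holds -> i = 4 * 3 + 5 = 17.
Iteration 2: 17 < 525 holds -> i = 17 * 3 + 5 = 56.
Iteration 3: 56 < 525 holds -> i = 56 * 3 + 5 = 173.
Iteration 4: 173 < 525 holds -> i = 173 * 3 + 5 = 524.
Iteration 5: 524 < 525 holds -> i = 524 * 3 + 5 = 1577.
Iteration 6: 1577 < 525 fails; recursion stops.
SUM(i) = 4 + 17 + 56 + 173 + 524 + 1577 = 2351.

2351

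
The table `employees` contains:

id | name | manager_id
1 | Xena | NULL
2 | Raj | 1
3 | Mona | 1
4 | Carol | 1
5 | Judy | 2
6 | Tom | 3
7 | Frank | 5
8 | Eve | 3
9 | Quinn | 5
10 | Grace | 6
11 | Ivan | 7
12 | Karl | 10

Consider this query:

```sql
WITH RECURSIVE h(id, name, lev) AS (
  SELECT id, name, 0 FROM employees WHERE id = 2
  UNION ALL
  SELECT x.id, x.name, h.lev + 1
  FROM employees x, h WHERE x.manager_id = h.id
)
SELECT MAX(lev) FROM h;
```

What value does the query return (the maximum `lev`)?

3

Base: id=2 (Raj) at lev 0.
Iteration 1: rows with manager_id in {2} -> Judy (id 5, lev 1).
Iteration 2: rows with manager_id in {5} -> Frank (id 7, lev 2), Quinn (id 9, lev 2).
Iteration 3: rows with manager_id in {7,9} -> Ivan (id 11, lev 3).
Iteration 4: no rows with manager_id in {11}; recursion stops.
lev values: 0, 1, 2, 2, 3; the maximum is 3.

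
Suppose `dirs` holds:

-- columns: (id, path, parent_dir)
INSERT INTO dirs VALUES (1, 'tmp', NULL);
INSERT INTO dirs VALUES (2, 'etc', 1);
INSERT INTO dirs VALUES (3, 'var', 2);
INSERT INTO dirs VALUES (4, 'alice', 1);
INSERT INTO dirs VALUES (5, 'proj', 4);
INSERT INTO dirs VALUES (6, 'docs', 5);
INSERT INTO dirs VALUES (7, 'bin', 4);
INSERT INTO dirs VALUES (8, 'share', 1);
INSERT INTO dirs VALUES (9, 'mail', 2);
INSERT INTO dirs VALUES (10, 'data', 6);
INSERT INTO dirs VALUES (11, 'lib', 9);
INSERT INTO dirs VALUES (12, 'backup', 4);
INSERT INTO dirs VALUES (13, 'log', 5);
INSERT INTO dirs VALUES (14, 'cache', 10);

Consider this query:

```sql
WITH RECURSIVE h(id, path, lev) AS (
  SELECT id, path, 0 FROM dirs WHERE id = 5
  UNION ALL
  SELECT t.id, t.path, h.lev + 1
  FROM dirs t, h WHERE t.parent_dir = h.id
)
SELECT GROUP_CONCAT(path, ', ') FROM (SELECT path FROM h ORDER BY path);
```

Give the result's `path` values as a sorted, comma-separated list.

Base: id=5 (proj) at lev 0.
Iteration 1: rows with parent_dir in {5} -> docs (id 6, lev 1), log (id 13, lev 1).
Iteration 2: rows with parent_dir in {6,13} -> data (id 10, lev 2).
Iteration 3: rows with parent_dir in {10} -> cache (id 14, lev 3).
Iteration 4: no rows with parent_dir in {14}; recursion stops.

cache, data, docs, log, proj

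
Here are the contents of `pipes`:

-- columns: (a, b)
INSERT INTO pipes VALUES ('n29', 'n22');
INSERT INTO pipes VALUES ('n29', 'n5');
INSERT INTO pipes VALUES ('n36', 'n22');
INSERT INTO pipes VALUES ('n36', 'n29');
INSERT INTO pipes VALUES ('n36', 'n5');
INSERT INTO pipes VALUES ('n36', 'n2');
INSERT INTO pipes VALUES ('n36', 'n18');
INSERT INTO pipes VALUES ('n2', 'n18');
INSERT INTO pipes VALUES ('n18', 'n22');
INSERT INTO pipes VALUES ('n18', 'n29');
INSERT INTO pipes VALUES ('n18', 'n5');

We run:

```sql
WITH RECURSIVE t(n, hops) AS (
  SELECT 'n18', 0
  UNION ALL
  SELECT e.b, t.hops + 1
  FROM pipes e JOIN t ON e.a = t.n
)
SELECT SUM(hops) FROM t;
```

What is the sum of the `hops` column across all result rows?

7

Base: (n18, hops=0).
Iteration 1: edges from {n18} -> (n22, hops=1), (n29, hops=1), (n5, hops=1).
Iteration 2: edges from {n22,n29,n5} -> (n22, hops=2), (n5, hops=2).
Iteration 3: no outgoing edges from {n22,n5}; recursion stops.
SUM(hops) = 0 + 1 + 1 + 1 + 2 + 2 = 7.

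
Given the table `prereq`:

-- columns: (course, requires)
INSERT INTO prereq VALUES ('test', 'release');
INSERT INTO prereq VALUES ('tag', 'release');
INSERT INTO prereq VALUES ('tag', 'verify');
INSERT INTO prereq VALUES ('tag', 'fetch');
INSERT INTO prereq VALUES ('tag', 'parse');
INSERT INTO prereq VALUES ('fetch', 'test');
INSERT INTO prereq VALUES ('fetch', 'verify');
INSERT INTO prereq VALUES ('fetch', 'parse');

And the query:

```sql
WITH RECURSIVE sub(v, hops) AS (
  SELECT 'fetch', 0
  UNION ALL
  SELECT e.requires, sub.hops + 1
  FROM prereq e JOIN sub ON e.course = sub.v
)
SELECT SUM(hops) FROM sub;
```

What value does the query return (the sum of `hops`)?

5

Base: (fetch, hops=0).
Iteration 1: edges from {fetch} -> (parse, hops=1), (test, hops=1), (verify, hops=1).
Iteration 2: edges from {parse,test,verify} -> (release, hops=2).
Iteration 3: no outgoing edges from {release}; recursion stops.
SUM(hops) = 0 + 1 + 1 + 1 + 2 = 5.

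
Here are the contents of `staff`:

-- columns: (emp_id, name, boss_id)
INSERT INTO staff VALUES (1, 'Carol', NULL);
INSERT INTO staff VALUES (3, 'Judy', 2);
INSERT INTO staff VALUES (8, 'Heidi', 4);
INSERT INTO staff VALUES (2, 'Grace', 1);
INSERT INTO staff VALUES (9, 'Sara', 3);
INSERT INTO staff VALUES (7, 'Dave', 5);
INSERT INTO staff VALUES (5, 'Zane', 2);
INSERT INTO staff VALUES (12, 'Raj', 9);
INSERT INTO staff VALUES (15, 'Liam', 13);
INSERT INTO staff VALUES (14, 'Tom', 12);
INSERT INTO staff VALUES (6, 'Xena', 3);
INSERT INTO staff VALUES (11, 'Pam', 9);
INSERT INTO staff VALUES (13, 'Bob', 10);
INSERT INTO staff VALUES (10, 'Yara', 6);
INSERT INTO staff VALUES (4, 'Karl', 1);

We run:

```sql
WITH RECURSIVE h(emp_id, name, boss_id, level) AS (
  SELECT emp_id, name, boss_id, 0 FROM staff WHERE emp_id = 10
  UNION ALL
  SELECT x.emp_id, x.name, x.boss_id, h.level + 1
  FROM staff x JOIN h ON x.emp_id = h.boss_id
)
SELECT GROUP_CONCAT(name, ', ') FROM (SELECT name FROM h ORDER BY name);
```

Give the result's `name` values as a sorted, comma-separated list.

Base: emp_id=10 (Yara), boss_id=6, level 0.
Iteration 1: join on emp_id=6 -> Xena (id 6, boss_id=3, level 1).
Iteration 2: join on emp_id=3 -> Judy (id 3, boss_id=2, level 2).
Iteration 3: join on emp_id=2 -> Grace (id 2, boss_id=1, level 3).
Iteration 4: join on emp_id=1 -> Carol (id 1, boss_id=NULL, level 4).
Iteration 5: boss_id is NULL; no match; recursion stops.

Carol, Grace, Judy, Xena, Yara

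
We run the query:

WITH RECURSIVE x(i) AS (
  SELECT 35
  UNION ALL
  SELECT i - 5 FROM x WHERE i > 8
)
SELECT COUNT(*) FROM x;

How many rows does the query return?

7

Base: i=35.
Iteration 1: 35 > 8 holds -> i = 35 - 5 = 30.
Iteration 2: 30 > 8 holds -> i = 30 - 5 = 25.
Iteration 3: 25 > 8 holds -> i = 25 - 5 = 20.
Iteration 4: 20 > 8 holds -> i = 20 - 5 = 15.
Iteration 5: 15 > 8 holds -> i = 15 - 5 = 10.
Iteration 6: 10 > 8 holds -> i = 10 - 5 = 5.
Iteration 7: 5 > 8 fails; recursion stops.
Total rows emitted: 7.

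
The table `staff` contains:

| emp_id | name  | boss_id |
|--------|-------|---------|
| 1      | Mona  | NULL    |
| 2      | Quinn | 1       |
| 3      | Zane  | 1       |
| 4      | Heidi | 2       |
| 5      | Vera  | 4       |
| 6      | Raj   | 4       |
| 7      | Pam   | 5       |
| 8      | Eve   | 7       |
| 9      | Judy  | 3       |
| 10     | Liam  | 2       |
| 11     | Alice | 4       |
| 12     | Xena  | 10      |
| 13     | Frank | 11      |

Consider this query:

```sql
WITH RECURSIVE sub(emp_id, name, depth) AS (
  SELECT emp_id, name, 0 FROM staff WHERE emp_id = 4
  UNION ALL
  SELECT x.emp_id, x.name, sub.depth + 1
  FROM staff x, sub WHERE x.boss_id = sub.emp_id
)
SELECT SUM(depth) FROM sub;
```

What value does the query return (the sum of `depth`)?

Base: emp_id=4 (Heidi) at depth 0.
Iteration 1: rows with boss_id in {4} -> Vera (id 5, depth 1), Raj (id 6, depth 1), Alice (id 11, depth 1).
Iteration 2: rows with boss_id in {5,6,11} -> Pam (id 7, depth 2), Frank (id 13, depth 2).
Iteration 3: rows with boss_id in {7,13} -> Eve (id 8, depth 3).
Iteration 4: no rows with boss_id in {8}; recursion stops.
SUM(depth) = 0 + 1 + 1 + 1 + 2 + 2 + 3 = 10.

10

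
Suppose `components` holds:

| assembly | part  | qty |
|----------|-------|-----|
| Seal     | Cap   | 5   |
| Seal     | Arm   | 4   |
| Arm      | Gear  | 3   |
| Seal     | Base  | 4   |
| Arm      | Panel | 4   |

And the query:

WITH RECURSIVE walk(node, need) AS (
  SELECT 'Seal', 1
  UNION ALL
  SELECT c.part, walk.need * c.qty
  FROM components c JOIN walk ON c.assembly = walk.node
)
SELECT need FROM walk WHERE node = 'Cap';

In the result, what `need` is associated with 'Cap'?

Base: (Seal, need=1).
Iteration 1: components of {Seal} -> Arm = 1*4 = 4, Base = 1*4 = 4, Cap = 1*5 = 5.
Iteration 2: components of {Arm,Base,Cap} -> Gear = 4*3 = 12, Panel = 4*4 = 16.
Iteration 3: no further components; recursion stops.

5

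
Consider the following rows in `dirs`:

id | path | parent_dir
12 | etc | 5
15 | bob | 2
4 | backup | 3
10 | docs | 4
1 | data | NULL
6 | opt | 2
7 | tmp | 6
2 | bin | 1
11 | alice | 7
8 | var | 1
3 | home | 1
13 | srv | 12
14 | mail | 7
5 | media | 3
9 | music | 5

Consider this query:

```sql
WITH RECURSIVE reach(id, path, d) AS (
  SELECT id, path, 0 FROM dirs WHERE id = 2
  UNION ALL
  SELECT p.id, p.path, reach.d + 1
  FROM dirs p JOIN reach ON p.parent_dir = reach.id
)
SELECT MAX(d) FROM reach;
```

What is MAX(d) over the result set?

3

Base: id=2 (bin) at d 0.
Iteration 1: rows with parent_dir in {2} -> opt (id 6, d 1), bob (id 15, d 1).
Iteration 2: rows with parent_dir in {6,15} -> tmp (id 7, d 2).
Iteration 3: rows with parent_dir in {7} -> alice (id 11, d 3), mail (id 14, d 3).
Iteration 4: no rows with parent_dir in {11,14}; recursion stops.
d values: 0, 1, 1, 2, 3, 3; the maximum is 3.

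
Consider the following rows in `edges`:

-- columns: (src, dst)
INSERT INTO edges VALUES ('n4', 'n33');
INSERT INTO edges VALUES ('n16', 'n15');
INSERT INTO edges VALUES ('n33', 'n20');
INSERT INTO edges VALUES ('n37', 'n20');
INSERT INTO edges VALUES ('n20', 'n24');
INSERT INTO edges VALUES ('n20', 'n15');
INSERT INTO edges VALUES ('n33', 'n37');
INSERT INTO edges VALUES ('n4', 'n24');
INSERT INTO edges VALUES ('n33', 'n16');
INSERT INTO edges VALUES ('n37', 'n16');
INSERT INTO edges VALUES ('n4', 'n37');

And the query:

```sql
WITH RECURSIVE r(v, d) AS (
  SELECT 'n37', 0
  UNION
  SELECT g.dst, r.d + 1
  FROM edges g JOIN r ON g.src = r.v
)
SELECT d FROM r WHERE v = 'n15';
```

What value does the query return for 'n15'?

Base: (n37, d=0).
Iteration 1: edges from {n37} -> (n16, d=1), (n20, d=1).
Iteration 2: edges from {n16,n20} -> (n15, d=2), (n24, d=2). [UNION drops 1 duplicate row(s)]
Iteration 3: no outgoing edges from {n15,n24}; recursion stops.

2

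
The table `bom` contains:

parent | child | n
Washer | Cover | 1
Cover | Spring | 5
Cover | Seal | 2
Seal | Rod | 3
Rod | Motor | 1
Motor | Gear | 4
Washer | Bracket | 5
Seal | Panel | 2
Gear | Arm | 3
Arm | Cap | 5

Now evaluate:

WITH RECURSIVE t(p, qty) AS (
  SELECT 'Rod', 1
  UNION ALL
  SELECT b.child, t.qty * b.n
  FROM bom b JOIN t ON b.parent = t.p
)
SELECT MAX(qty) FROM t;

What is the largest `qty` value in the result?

60

Base: (Rod, qty=1).
Iteration 1: components of {Rod} -> Motor = 1*1 = 1.
Iteration 2: components of {Motor} -> Gear = 1*4 = 4.
Iteration 3: components of {Gear} -> Arm = 4*3 = 12.
Iteration 4: components of {Arm} -> Cap = 12*5 = 60.
Iteration 5: no further components; recursion stops.
qty values: 1, 1, 4, 12, 60; the maximum is 60.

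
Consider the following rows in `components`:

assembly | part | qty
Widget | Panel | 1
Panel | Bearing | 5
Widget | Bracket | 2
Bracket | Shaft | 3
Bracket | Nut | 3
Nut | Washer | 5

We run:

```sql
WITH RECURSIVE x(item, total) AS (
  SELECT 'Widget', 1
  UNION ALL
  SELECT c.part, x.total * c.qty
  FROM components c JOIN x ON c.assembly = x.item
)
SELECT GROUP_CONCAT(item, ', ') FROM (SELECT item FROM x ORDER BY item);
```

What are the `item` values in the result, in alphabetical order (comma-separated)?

Base: (Widget, total=1).
Iteration 1: components of {Widget} -> Bracket = 1*2 = 2, Panel = 1*1 = 1.
Iteration 2: components of {Bracket,Panel} -> Bearing = 1*5 = 5, Nut = 2*3 = 6, Shaft = 2*3 = 6.
Iteration 3: components of {Bearing,Nut,Shaft} -> Washer = 6*5 = 30.
Iteration 4: no further components; recursion stops.

Bearing, Bracket, Nut, Panel, Shaft, Washer, Widget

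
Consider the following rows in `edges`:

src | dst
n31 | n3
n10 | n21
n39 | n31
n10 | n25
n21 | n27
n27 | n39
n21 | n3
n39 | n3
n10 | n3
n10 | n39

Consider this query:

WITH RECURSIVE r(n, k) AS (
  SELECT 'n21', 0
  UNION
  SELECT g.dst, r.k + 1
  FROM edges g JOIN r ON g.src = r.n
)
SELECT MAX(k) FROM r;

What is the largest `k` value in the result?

Base: (n21, k=0).
Iteration 1: edges from {n21} -> (n27, k=1), (n3, k=1).
Iteration 2: edges from {n27,n3} -> (n39, k=2).
Iteration 3: edges from {n39} -> (n3, k=3), (n31, k=3).
Iteration 4: edges from {n3,n31} -> (n3, k=4).
Iteration 5: no outgoing edges from {n3}; recursion stops.
k values: 0, 1, 1, 2, 3, 3, 4; the maximum is 4.

4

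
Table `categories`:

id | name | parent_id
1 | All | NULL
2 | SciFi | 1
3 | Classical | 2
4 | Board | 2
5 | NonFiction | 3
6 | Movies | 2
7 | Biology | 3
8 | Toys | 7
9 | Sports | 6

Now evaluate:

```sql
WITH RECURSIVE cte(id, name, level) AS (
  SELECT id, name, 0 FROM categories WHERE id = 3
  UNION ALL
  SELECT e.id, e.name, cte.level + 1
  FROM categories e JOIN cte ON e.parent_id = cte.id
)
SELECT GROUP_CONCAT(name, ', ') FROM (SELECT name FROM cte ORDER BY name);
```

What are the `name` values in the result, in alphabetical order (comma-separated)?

Base: id=3 (Classical) at level 0.
Iteration 1: rows with parent_id in {3} -> NonFiction (id 5, level 1), Biology (id 7, level 1).
Iteration 2: rows with parent_id in {5,7} -> Toys (id 8, level 2).
Iteration 3: no rows with parent_id in {8}; recursion stops.

Biology, Classical, NonFiction, Toys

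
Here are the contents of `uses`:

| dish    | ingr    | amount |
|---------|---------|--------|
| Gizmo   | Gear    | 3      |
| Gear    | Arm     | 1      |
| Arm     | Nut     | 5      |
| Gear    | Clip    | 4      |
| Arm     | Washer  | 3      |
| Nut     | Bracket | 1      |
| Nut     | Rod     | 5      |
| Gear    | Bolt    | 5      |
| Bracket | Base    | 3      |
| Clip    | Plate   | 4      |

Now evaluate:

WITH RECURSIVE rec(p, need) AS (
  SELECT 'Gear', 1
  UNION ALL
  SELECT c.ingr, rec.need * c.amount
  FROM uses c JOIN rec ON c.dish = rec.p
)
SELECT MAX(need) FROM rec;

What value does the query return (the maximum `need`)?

25

Base: (Gear, need=1).
Iteration 1: components of {Gear} -> Arm = 1*1 = 1, Bolt = 1*5 = 5, Clip = 1*4 = 4.
Iteration 2: components of {Arm,Bolt,Clip} -> Nut = 1*5 = 5, Plate = 4*4 = 16, Washer = 1*3 = 3.
Iteration 3: components of {Nut,Plate,Washer} -> Bracket = 5*1 = 5, Rod = 5*5 = 25.
Iteration 4: components of {Bracket,Rod} -> Base = 5*3 = 15.
Iteration 5: no further components; recursion stops.
need values: 1, 1, 4, 5, 5, 3, 16, 5, 25, 15; the maximum is 25.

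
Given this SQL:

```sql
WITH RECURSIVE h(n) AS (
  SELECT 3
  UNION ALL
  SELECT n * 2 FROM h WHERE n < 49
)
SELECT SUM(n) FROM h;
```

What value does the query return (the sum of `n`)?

Base: n=3.
Iteration 1: 3 < 49 holds -> n = 3 * 2 = 6.
Iteration 2: 6 < 49 holds -> n = 6 * 2 = 12.
Iteration 3: 12 < 49 holds -> n = 12 * 2 = 24.
Iteration 4: 24 < 49 holds -> n = 24 * 2 = 48.
Iteration 5: 48 < 49 holds -> n = 48 * 2 = 96.
Iteration 6: 96 < 49 fails; recursion stops.
SUM(n) = 3 + 6 + 12 + 24 + 48 + 96 = 189.

189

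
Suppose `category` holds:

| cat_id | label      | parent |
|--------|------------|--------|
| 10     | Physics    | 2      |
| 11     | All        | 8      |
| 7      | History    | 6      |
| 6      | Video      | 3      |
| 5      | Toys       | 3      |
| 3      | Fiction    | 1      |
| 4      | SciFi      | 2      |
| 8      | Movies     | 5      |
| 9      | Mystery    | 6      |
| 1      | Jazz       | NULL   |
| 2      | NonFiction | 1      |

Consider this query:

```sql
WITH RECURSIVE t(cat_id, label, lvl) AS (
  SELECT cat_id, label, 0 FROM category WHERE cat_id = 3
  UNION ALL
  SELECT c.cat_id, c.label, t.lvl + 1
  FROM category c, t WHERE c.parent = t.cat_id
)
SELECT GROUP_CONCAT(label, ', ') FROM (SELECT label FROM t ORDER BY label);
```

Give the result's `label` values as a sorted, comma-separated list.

Base: cat_id=3 (Fiction) at lvl 0.
Iteration 1: rows with parent in {3} -> Toys (id 5, lvl 1), Video (id 6, lvl 1).
Iteration 2: rows with parent in {5,6} -> History (id 7, lvl 2), Movies (id 8, lvl 2), Mystery (id 9, lvl 2).
Iteration 3: rows with parent in {7,8,9} -> All (id 11, lvl 3).
Iteration 4: no rows with parent in {11}; recursion stops.

All, Fiction, History, Movies, Mystery, Toys, Video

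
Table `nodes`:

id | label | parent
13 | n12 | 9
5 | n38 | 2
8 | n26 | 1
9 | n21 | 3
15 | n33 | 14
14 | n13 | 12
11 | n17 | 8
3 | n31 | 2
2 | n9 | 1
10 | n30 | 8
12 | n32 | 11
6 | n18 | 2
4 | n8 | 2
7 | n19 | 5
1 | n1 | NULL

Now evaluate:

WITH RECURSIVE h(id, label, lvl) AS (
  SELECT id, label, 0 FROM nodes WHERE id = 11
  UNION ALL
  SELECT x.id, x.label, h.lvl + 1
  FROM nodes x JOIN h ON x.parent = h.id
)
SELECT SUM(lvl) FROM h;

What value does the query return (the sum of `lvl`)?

Base: id=11 (n17) at lvl 0.
Iteration 1: rows with parent in {11} -> n32 (id 12, lvl 1).
Iteration 2: rows with parent in {12} -> n13 (id 14, lvl 2).
Iteration 3: rows with parent in {14} -> n33 (id 15, lvl 3).
Iteration 4: no rows with parent in {15}; recursion stops.
SUM(lvl) = 0 + 1 + 2 + 3 = 6.

6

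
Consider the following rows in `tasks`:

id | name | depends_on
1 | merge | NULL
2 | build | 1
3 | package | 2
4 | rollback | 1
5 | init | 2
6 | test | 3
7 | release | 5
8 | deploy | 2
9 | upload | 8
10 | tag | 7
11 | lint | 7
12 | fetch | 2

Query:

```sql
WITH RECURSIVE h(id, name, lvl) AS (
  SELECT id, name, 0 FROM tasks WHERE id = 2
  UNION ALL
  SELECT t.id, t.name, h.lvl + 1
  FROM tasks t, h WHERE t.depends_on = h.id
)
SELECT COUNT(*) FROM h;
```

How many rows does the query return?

10

Base: id=2 (build) at lvl 0.
Iteration 1: rows with depends_on in {2} -> package (id 3, lvl 1), init (id 5, lvl 1), deploy (id 8, lvl 1), fetch (id 12, lvl 1).
Iteration 2: rows with depends_on in {3,5,8,12} -> test (id 6, lvl 2), release (id 7, lvl 2), upload (id 9, lvl 2).
Iteration 3: rows with depends_on in {6,7,9} -> tag (id 10, lvl 3), lint (id 11, lvl 3).
Iteration 4: no rows with depends_on in {10,11}; recursion stops.
Total rows emitted: 10.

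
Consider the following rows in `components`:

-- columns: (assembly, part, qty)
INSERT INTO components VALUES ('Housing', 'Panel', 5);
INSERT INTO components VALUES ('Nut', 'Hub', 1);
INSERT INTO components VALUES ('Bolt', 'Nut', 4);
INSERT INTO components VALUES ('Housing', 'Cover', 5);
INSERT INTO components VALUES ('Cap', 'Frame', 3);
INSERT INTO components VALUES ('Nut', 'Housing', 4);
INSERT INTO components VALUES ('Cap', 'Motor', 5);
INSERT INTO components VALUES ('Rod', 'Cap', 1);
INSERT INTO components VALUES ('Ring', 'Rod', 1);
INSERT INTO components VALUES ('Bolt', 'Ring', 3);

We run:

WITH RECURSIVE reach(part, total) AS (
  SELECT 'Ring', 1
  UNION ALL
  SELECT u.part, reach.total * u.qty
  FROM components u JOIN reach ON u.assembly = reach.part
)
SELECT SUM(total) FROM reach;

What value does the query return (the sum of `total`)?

Base: (Ring, total=1).
Iteration 1: components of {Ring} -> Rod = 1*1 = 1.
Iteration 2: components of {Rod} -> Cap = 1*1 = 1.
Iteration 3: components of {Cap} -> Frame = 1*3 = 3, Motor = 1*5 = 5.
Iteration 4: no further components; recursion stops.
SUM(total) = 1 + 1 + 1 + 5 + 3 = 11.

11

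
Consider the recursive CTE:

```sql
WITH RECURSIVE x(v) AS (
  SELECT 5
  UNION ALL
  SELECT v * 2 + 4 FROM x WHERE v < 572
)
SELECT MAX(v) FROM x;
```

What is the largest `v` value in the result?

572

Base: v=5.
Iteration 1: 5 < 572 holds -> v = 5 * 2 + 4 = 14.
Iteration 2: 14 < 572 holds -> v = 14 * 2 + 4 = 32.
Iteration 3: 32 < 572 holds -> v = 32 * 2 + 4 = 68.
Iteration 4: 68 < 572 holds -> v = 68 * 2 + 4 = 140.
Iteration 5: 140 < 572 holds -> v = 140 * 2 + 4 = 284.
Iteration 6: 284 < 572 holds -> v = 284 * 2 + 4 = 572.
Iteration 7: 572 < 572 fails; recursion stops.
v values: 5, 14, 32, 68, 140, 284, 572; the maximum is 572.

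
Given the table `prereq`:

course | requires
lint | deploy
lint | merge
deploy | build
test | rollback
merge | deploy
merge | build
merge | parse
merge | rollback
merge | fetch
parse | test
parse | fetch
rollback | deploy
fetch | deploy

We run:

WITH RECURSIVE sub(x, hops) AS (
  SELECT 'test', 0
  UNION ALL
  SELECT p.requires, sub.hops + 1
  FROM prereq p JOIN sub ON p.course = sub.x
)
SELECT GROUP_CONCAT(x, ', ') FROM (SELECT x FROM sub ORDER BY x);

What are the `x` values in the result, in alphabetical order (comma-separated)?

Base: (test, hops=0).
Iteration 1: edges from {test} -> (rollback, hops=1).
Iteration 2: edges from {rollback} -> (deploy, hops=2).
Iteration 3: edges from {deploy} -> (build, hops=3).
Iteration 4: no outgoing edges from {build}; recursion stops.

build, deploy, rollback, test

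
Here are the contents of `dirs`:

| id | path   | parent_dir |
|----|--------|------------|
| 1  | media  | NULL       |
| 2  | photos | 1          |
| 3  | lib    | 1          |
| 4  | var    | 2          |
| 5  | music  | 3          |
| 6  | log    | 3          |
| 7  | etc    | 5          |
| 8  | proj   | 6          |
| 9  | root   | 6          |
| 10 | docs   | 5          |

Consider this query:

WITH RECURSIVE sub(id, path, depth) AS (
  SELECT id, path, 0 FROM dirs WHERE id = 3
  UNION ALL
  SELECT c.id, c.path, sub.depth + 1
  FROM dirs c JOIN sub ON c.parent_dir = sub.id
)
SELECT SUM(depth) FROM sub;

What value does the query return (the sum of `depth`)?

10

Base: id=3 (lib) at depth 0.
Iteration 1: rows with parent_dir in {3} -> music (id 5, depth 1), log (id 6, depth 1).
Iteration 2: rows with parent_dir in {5,6} -> etc (id 7, depth 2), proj (id 8, depth 2), root (id 9, depth 2), docs (id 10, depth 2).
Iteration 3: no rows with parent_dir in {7,8,9,10}; recursion stops.
SUM(depth) = 0 + 1 + 1 + 2 + 2 + 2 + 2 = 10.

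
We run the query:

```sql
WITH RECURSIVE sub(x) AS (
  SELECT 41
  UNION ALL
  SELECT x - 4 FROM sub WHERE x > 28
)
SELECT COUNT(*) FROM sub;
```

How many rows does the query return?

Base: x=41.
Iteration 1: 41 > 28 holds -> x = 41 - 4 = 37.
Iteration 2: 37 > 28 holds -> x = 37 - 4 = 33.
Iteration 3: 33 > 28 holds -> x = 33 - 4 = 29.
Iteration 4: 29 > 28 holds -> x = 29 - 4 = 25.
Iteration 5: 25 > 28 fails; recursion stops.
Total rows emitted: 5.

5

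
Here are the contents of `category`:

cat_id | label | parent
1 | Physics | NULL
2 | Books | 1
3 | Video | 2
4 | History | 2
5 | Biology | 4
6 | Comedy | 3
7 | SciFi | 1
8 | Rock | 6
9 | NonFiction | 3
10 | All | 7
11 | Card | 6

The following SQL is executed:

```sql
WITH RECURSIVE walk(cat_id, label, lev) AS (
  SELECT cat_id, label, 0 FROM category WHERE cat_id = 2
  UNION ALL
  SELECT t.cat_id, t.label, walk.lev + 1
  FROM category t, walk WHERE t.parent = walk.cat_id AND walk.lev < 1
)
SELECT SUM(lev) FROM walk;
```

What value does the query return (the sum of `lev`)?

2

Base: cat_id=2 (Books) at lev 0.
Iteration 1: rows with parent in {2} -> Video (id 3, lev 1), History (id 4, lev 1).
Iteration 2: lev < 1 fails for all current rows; recursion stops.
SUM(lev) = 0 + 1 + 1 = 2.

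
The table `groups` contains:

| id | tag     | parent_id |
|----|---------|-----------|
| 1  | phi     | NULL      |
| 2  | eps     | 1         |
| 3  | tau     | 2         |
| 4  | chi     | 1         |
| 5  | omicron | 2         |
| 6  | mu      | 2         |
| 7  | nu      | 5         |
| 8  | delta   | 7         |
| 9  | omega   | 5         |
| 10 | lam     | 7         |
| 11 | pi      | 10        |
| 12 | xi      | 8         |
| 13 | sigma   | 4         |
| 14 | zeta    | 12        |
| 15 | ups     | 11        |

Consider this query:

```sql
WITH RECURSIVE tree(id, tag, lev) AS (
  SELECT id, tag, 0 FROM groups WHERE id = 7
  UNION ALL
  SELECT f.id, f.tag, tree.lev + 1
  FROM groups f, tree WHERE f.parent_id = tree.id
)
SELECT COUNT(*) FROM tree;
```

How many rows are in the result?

7

Base: id=7 (nu) at lev 0.
Iteration 1: rows with parent_id in {7} -> delta (id 8, lev 1), lam (id 10, lev 1).
Iteration 2: rows with parent_id in {8,10} -> pi (id 11, lev 2), xi (id 12, lev 2).
Iteration 3: rows with parent_id in {11,12} -> zeta (id 14, lev 3), ups (id 15, lev 3).
Iteration 4: no rows with parent_id in {14,15}; recursion stops.
Total rows emitted: 7.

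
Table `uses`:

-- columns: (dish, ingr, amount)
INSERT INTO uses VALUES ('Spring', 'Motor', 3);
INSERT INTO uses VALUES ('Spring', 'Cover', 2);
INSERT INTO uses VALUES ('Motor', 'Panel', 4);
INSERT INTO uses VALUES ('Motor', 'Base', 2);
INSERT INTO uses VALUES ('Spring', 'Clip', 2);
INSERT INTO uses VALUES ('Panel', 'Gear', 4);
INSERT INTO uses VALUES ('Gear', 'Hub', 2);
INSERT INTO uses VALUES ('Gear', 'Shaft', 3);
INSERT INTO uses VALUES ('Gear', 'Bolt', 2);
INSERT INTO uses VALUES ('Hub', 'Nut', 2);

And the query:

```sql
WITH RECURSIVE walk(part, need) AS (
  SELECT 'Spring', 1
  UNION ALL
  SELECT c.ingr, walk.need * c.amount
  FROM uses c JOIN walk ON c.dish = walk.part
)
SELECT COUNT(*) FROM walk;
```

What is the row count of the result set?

11

Base: (Spring, need=1).
Iteration 1: components of {Spring} -> Clip = 1*2 = 2, Cover = 1*2 = 2, Motor = 1*3 = 3.
Iteration 2: components of {Clip,Cover,Motor} -> Base = 3*2 = 6, Panel = 3*4 = 12.
Iteration 3: components of {Base,Panel} -> Gear = 12*4 = 48.
Iteration 4: components of {Gear} -> Bolt = 48*2 = 96, Hub = 48*2 = 96, Shaft = 48*3 = 144.
Iteration 5: components of {Bolt,Hub,Shaft} -> Nut = 96*2 = 192.
Iteration 6: no further components; recursion stops.
Total rows emitted: 11.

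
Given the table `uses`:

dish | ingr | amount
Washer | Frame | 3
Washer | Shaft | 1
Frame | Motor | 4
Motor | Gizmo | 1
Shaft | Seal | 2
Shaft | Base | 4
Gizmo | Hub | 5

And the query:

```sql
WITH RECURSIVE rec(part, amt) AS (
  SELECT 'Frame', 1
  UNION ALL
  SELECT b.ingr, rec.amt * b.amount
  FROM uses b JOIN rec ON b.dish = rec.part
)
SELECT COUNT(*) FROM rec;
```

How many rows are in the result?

Base: (Frame, amt=1).
Iteration 1: components of {Frame} -> Motor = 1*4 = 4.
Iteration 2: components of {Motor} -> Gizmo = 4*1 = 4.
Iteration 3: components of {Gizmo} -> Hub = 4*5 = 20.
Iteration 4: no further components; recursion stops.
Total rows emitted: 4.

4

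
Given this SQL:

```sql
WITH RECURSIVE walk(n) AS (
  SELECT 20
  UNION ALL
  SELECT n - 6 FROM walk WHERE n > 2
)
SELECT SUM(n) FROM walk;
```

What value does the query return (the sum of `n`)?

Base: n=20.
Iteration 1: 20 > 2 holds -> n = 20 - 6 = 14.
Iteration 2: 14 > 2 holds -> n = 14 - 6 = 8.
Iteration 3: 8 > 2 holds -> n = 8 - 6 = 2.
Iteration 4: 2 > 2 fails; recursion stops.
SUM(n) = 20 + 14 + 8 + 2 = 44.

44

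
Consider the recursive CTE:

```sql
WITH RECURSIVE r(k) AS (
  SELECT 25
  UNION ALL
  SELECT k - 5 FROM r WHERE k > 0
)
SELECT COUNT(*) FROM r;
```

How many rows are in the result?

6

Base: k=25.
Iteration 1: 25 > 0 holds -> k = 25 - 5 = 20.
Iteration 2: 20 > 0 holds -> k = 20 - 5 = 15.
Iteration 3: 15 > 0 holds -> k = 15 - 5 = 10.
Iteration 4: 10 > 0 holds -> k = 10 - 5 = 5.
Iteration 5: 5 > 0 holds -> k = 5 - 5 = 0.
Iteration 6: 0 > 0 fails; recursion stops.
Total rows emitted: 6.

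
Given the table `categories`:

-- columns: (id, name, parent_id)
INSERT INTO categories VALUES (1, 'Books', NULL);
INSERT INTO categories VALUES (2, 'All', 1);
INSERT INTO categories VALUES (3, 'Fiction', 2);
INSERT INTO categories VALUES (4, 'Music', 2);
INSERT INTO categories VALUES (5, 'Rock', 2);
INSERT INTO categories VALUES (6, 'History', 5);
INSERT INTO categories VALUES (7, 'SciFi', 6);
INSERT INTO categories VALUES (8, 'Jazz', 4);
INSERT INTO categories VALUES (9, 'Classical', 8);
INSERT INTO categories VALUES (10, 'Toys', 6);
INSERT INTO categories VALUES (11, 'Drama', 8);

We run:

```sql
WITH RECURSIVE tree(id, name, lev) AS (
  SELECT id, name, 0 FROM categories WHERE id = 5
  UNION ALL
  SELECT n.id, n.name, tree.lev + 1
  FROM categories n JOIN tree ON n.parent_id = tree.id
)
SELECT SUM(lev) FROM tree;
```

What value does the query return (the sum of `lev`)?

Base: id=5 (Rock) at lev 0.
Iteration 1: rows with parent_id in {5} -> History (id 6, lev 1).
Iteration 2: rows with parent_id in {6} -> SciFi (id 7, lev 2), Toys (id 10, lev 2).
Iteration 3: no rows with parent_id in {7,10}; recursion stops.
SUM(lev) = 0 + 1 + 2 + 2 = 5.

5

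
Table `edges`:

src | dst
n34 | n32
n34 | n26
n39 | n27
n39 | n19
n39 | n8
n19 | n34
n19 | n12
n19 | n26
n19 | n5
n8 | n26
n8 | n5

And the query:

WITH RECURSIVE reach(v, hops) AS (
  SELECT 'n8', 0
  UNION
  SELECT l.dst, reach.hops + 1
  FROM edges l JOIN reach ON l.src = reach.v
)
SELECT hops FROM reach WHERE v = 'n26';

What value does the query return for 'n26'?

Base: (n8, hops=0).
Iteration 1: edges from {n8} -> (n26, hops=1), (n5, hops=1).
Iteration 2: no outgoing edges from {n26,n5}; recursion stops.

1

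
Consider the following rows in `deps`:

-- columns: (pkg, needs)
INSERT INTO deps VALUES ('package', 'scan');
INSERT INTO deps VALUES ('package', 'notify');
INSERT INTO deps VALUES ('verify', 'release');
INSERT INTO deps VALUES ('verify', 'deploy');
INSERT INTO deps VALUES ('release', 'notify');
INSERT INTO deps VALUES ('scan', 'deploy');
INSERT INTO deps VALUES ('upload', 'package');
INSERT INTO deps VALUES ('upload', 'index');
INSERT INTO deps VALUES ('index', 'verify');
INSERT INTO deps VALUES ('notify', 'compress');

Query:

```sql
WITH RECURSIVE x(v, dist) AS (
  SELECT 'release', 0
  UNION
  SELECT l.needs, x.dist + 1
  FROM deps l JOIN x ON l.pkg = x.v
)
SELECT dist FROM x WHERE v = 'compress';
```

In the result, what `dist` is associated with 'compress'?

2

Base: (release, dist=0).
Iteration 1: edges from {release} -> (notify, dist=1).
Iteration 2: edges from {notify} -> (compress, dist=2).
Iteration 3: no outgoing edges from {compress}; recursion stops.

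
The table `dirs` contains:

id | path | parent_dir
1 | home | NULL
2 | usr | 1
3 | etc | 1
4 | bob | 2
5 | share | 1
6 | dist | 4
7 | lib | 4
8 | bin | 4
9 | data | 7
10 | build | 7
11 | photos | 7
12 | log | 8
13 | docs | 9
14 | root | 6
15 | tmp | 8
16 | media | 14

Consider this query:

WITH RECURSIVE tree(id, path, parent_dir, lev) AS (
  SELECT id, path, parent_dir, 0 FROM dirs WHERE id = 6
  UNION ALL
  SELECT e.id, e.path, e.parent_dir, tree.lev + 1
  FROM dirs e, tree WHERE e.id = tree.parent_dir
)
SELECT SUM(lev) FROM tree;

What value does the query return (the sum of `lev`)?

Base: id=6 (dist), parent_dir=4, lev 0.
Iteration 1: join on id=4 -> bob (id 4, parent_dir=2, lev 1).
Iteration 2: join on id=2 -> usr (id 2, parent_dir=1, lev 2).
Iteration 3: join on id=1 -> home (id 1, parent_dir=NULL, lev 3).
Iteration 4: parent_dir is NULL; no match; recursion stops.
SUM(lev) = 0 + 1 + 2 + 3 = 6.

6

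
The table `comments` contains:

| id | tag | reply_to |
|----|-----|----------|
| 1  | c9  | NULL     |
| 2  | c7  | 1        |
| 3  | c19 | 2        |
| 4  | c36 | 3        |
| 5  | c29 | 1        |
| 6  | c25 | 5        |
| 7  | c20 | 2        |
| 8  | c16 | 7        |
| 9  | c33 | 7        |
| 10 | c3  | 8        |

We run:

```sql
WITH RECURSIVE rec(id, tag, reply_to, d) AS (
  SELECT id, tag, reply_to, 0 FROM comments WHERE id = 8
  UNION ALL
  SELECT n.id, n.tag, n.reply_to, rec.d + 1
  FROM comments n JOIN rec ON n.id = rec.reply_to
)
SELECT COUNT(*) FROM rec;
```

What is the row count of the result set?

Base: id=8 (c16), reply_to=7, d 0.
Iteration 1: join on id=7 -> c20 (id 7, reply_to=2, d 1).
Iteration 2: join on id=2 -> c7 (id 2, reply_to=1, d 2).
Iteration 3: join on id=1 -> c9 (id 1, reply_to=NULL, d 3).
Iteration 4: reply_to is NULL; no match; recursion stops.
Total rows emitted: 4.

4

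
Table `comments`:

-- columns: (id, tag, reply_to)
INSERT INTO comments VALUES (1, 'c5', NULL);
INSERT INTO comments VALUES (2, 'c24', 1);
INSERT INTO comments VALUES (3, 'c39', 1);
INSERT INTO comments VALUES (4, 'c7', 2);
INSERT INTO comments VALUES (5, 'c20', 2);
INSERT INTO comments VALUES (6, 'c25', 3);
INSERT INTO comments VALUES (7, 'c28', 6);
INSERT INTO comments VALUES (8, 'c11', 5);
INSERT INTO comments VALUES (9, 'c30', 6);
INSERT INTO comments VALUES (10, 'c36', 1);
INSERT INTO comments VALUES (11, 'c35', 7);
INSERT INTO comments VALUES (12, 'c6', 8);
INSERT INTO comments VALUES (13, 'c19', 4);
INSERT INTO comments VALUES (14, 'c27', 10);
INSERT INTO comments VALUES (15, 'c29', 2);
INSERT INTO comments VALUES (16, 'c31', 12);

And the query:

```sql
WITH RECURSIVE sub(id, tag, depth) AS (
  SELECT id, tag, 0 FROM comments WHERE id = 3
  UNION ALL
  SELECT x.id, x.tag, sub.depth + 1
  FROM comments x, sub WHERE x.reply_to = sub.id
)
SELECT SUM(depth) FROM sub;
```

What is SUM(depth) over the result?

8

Base: id=3 (c39) at depth 0.
Iteration 1: rows with reply_to in {3} -> c25 (id 6, depth 1).
Iteration 2: rows with reply_to in {6} -> c28 (id 7, depth 2), c30 (id 9, depth 2).
Iteration 3: rows with reply_to in {7,9} -> c35 (id 11, depth 3).
Iteration 4: no rows with reply_to in {11}; recursion stops.
SUM(depth) = 0 + 1 + 2 + 2 + 3 = 8.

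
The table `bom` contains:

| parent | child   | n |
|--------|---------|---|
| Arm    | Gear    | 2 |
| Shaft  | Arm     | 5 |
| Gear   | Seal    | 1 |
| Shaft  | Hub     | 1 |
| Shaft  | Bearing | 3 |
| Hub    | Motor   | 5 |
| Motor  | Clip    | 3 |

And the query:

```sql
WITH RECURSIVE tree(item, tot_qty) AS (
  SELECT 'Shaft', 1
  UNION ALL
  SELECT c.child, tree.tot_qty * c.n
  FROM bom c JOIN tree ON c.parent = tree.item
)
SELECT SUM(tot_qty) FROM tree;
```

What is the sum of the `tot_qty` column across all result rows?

50

Base: (Shaft, tot_qty=1).
Iteration 1: components of {Shaft} -> Arm = 1*5 = 5, Bearing = 1*3 = 3, Hub = 1*1 = 1.
Iteration 2: components of {Arm,Bearing,Hub} -> Gear = 5*2 = 10, Motor = 1*5 = 5.
Iteration 3: components of {Gear,Motor} -> Clip = 5*3 = 15, Seal = 10*1 = 10.
Iteration 4: no further components; recursion stops.
SUM(tot_qty) = 1 + 3 + 5 + 1 + 10 + 5 + 10 + 15 = 50.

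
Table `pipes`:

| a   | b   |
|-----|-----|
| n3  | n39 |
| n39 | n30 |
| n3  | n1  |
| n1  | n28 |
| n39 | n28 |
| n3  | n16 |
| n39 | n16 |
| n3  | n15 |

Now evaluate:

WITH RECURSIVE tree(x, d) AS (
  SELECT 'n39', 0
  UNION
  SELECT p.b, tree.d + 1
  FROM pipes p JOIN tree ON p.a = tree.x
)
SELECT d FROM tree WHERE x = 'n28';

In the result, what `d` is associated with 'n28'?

Base: (n39, d=0).
Iteration 1: edges from {n39} -> (n16, d=1), (n28, d=1), (n30, d=1).
Iteration 2: no outgoing edges from {n16,n28,n30}; recursion stops.

1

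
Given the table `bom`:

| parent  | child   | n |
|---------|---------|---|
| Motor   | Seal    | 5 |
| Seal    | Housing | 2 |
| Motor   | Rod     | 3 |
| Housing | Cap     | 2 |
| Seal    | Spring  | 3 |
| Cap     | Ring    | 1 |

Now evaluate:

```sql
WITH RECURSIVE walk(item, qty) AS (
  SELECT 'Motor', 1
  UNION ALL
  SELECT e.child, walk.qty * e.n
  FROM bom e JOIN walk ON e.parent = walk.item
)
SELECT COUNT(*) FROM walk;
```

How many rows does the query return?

7

Base: (Motor, qty=1).
Iteration 1: components of {Motor} -> Rod = 1*3 = 3, Seal = 1*5 = 5.
Iteration 2: components of {Rod,Seal} -> Housing = 5*2 = 10, Spring = 5*3 = 15.
Iteration 3: components of {Housing,Spring} -> Cap = 10*2 = 20.
Iteration 4: components of {Cap} -> Ring = 20*1 = 20.
Iteration 5: no further components; recursion stops.
Total rows emitted: 7.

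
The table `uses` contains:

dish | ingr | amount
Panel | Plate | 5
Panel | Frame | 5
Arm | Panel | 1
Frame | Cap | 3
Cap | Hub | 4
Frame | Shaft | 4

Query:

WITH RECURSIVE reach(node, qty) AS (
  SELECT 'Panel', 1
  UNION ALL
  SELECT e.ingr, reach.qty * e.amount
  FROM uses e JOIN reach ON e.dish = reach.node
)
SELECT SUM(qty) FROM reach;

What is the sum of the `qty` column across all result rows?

106

Base: (Panel, qty=1).
Iteration 1: components of {Panel} -> Frame = 1*5 = 5, Plate = 1*5 = 5.
Iteration 2: components of {Frame,Plate} -> Cap = 5*3 = 15, Shaft = 5*4 = 20.
Iteration 3: components of {Cap,Shaft} -> Hub = 15*4 = 60.
Iteration 4: no further components; recursion stops.
SUM(qty) = 1 + 5 + 5 + 15 + 20 + 60 = 106.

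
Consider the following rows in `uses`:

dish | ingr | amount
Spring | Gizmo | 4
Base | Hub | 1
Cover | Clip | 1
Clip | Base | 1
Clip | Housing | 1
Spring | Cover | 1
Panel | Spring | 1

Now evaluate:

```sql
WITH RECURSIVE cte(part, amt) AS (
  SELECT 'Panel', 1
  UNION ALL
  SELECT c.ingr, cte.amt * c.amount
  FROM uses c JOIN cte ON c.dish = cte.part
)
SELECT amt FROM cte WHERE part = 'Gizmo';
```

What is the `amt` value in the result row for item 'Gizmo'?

Base: (Panel, amt=1).
Iteration 1: components of {Panel} -> Spring = 1*1 = 1.
Iteration 2: components of {Spring} -> Cover = 1*1 = 1, Gizmo = 1*4 = 4.
Iteration 3: components of {Cover,Gizmo} -> Clip = 1*1 = 1.
Iteration 4: components of {Clip} -> Base = 1*1 = 1, Housing = 1*1 = 1.
Iteration 5: components of {Base,Housing} -> Hub = 1*1 = 1.
Iteration 6: no further components; recursion stops.

4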